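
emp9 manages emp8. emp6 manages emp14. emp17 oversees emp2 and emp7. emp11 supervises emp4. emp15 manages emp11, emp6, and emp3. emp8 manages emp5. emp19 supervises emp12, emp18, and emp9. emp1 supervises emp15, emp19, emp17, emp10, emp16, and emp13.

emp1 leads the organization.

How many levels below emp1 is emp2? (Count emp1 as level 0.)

2

Chain from emp2 up to emp1: emp2 → emp17 → emp1. That is 2 steps up, so emp2 is 2 levels below emp1.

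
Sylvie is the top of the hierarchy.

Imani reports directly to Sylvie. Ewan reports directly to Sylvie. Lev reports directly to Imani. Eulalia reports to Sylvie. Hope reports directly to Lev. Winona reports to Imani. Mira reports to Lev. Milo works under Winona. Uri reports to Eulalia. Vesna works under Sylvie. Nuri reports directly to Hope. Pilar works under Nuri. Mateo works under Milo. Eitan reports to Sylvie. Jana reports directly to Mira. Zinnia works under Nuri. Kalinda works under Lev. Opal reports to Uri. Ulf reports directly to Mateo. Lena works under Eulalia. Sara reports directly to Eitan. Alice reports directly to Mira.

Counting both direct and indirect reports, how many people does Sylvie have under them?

22

Sylvie directly manages Imani, Ewan, Eulalia, Vesna, Eitan. Under Imani: Winona, Milo, Mateo, Ulf, Lev, Kalinda, Mira, Alice, Jana, Hope, Nuri, Zinnia, Pilar (13). Ewan has no reports. Under Eulalia: Lena, Uri, Opal (3). Vesna has no reports. Under Eitan: Sara (1). So Sylvie's organization is 5 direct reports plus everyone under them: 14 + 1 + 4 + 1 + 2 = 22.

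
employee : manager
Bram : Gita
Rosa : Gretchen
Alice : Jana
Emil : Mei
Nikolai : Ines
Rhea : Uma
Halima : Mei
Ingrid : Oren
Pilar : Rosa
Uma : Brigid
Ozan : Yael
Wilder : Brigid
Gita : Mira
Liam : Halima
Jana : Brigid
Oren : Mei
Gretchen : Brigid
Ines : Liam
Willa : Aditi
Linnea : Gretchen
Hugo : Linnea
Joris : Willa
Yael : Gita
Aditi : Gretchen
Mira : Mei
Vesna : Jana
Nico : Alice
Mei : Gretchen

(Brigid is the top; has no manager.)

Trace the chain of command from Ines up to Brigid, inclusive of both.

Ines -> Liam -> Halima -> Mei -> Gretchen -> Brigid

Ines reports to Liam. Liam reports to Halima. Halima reports to Mei. Mei reports to Gretchen. Gretchen reports to Brigid. Brigid is at the top.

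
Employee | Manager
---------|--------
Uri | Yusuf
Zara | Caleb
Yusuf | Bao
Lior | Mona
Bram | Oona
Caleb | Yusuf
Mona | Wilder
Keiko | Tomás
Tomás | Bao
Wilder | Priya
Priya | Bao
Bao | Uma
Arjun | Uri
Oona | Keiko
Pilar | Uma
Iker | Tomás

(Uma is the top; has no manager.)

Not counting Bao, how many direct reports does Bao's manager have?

1

Bao reports to Uma. Uma's other direct reports are Pilar — 1 peer.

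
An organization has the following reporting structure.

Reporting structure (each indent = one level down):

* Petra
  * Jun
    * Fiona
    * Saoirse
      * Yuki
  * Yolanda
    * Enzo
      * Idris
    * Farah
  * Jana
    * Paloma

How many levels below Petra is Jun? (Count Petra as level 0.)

Chain from Jun up to Petra: Jun → Petra. That is 1 step up, so Jun is 1 level below Petra.

1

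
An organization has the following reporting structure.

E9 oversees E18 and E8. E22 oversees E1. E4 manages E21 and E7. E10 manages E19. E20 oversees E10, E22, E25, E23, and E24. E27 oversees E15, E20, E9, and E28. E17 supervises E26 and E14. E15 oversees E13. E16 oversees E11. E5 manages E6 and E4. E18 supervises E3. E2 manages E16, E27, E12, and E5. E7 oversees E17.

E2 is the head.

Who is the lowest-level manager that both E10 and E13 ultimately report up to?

E10's chain of managers is E20, E27, E2. E13's chain of managers is E15, E27, E2. The first manager that appears in both chains is E27.

E27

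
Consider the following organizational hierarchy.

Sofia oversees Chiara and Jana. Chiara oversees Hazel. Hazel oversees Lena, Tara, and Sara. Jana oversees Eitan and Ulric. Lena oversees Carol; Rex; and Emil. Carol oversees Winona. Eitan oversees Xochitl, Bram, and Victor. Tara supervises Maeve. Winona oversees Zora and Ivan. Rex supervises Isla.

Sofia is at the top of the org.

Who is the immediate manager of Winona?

Carol

Winona reports directly to Carol.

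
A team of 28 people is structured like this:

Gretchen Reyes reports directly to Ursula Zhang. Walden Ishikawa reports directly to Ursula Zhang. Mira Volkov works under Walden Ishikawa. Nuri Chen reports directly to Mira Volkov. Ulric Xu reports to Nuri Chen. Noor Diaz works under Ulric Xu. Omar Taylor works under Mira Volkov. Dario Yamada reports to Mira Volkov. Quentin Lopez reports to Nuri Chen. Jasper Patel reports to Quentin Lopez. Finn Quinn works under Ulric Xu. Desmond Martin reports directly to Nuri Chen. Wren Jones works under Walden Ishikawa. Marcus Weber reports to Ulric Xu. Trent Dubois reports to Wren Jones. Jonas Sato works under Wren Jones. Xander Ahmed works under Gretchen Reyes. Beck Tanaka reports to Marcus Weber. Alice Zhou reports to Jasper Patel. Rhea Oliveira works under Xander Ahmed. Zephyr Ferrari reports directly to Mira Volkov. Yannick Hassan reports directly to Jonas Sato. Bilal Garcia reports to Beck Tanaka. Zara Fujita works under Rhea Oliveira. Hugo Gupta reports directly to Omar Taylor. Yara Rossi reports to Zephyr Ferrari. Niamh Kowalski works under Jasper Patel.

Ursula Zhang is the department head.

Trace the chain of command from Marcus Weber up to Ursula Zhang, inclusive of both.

Marcus Weber reports to Ulric Xu. Ulric Xu reports to Nuri Chen. Nuri Chen reports to Mira Volkov. Mira Volkov reports to Walden Ishikawa. Walden Ishikawa reports to Ursula Zhang. Ursula Zhang is at the top.

Marcus Weber -> Ulric Xu -> Nuri Chen -> Mira Volkov -> Walden Ishikawa -> Ursula Zhang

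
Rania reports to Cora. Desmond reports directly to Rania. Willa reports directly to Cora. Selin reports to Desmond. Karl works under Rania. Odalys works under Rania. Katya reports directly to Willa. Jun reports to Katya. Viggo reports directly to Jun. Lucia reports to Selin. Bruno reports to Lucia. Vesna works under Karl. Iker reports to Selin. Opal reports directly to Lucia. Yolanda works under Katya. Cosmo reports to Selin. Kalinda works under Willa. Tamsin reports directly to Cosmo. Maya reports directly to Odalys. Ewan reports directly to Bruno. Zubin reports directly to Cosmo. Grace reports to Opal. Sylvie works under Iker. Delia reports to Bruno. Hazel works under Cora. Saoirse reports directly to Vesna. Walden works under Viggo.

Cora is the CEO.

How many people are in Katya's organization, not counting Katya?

4

Katya directly manages Jun, Yolanda. Under Jun: Viggo, Walden (2). Yolanda has no reports. So Katya's organization is 2 direct reports plus everyone under them: 3 + 1 = 4.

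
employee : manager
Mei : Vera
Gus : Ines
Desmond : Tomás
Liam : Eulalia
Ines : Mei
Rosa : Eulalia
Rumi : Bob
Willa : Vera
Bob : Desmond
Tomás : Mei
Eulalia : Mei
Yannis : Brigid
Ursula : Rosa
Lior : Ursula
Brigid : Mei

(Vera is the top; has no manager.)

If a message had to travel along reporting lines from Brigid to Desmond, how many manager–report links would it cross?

Brigid is 1 level below Mei, and Desmond is 2 levels below Mei (their lowest common manager). The shortest path runs up from Brigid to Mei and back down to Desmond: 1 + 2 = 3 links.

3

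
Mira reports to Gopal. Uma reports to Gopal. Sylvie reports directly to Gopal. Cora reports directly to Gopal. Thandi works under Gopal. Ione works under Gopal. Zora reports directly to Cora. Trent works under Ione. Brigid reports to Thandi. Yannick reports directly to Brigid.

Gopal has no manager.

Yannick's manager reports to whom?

Thandi

Yannick reports to Brigid, and Brigid reports to Thandi. So Yannick's skip-level manager is Thandi.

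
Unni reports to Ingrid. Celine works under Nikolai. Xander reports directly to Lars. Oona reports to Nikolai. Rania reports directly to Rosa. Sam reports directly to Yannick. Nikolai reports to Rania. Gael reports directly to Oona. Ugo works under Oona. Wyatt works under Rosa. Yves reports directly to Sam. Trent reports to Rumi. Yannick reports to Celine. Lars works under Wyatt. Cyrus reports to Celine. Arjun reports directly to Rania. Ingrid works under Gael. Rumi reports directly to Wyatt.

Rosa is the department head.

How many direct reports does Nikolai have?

Nikolai directly manages Oona, Celine. That is 2 direct reports.

2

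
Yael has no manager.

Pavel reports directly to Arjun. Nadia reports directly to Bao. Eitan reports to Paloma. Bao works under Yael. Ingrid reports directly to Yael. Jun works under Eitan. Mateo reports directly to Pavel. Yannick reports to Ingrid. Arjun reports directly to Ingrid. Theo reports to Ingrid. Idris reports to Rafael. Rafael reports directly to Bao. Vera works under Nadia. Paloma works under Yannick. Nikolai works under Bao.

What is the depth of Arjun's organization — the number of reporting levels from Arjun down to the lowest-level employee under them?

2

The longest chain under Arjun runs Arjun → Pavel → Mateo, which is 2 levels below Arjun.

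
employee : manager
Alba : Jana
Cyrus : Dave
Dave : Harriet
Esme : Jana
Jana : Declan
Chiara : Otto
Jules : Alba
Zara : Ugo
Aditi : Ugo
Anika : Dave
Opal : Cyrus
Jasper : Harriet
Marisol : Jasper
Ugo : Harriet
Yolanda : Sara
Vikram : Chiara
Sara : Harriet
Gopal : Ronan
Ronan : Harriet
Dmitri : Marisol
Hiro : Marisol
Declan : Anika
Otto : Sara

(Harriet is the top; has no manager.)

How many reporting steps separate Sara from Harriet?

Chain from Sara up to Harriet: Sara → Harriet. That is 1 step up, so Sara is 1 level below Harriet.

1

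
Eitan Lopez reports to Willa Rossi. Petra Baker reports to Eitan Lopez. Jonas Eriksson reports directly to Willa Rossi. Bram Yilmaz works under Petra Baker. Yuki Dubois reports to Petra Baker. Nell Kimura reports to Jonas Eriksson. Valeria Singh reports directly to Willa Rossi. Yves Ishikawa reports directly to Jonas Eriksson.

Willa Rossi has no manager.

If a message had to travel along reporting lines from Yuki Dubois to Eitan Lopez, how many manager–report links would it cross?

2

Yuki Dubois is in Eitan Lopez's organization: the chain from Yuki Dubois up to Eitan Lopez is Yuki Dubois → Petra Baker → Eitan Lopez, which is 2 links.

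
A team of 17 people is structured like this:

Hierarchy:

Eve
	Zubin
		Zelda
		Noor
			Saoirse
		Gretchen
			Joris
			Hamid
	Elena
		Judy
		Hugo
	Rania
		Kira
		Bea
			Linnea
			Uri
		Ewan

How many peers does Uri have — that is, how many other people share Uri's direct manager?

Uri reports to Bea. Bea's other direct reports are Linnea — 1 peer.

1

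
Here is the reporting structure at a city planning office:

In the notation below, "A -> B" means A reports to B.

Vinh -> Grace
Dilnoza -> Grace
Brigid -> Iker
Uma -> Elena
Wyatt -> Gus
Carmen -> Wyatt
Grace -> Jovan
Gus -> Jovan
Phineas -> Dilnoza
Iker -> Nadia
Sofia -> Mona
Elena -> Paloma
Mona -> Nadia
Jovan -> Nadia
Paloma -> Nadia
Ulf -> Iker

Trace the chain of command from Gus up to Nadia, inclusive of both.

Gus reports to Jovan. Jovan reports to Nadia. Nadia is at the top.

Gus -> Jovan -> Nadia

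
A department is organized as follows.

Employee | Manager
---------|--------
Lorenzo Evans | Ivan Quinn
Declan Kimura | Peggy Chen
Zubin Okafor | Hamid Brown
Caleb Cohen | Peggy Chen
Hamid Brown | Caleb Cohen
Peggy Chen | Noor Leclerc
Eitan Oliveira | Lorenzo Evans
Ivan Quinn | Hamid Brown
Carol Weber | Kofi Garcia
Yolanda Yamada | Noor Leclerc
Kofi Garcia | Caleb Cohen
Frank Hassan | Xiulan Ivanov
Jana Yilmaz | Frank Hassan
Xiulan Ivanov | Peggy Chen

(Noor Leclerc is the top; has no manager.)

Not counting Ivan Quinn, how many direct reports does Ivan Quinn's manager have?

Ivan Quinn reports to Hamid Brown. Hamid Brown's other direct reports are Zubin Okafor — 1 peer.

1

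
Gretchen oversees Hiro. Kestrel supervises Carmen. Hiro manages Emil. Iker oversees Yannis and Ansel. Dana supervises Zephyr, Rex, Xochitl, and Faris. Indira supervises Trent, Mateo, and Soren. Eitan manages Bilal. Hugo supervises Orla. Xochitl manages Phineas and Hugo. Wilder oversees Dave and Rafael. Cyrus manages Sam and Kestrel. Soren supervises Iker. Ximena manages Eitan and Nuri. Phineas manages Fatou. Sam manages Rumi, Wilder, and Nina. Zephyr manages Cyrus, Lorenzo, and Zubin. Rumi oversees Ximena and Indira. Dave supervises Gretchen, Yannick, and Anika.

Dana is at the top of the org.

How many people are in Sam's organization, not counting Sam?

Sam directly manages Rumi, Wilder, Nina. Under Rumi: Indira, Trent, Mateo, Soren, Iker, Ansel, Yannis, Ximena, Nuri, Eitan, Bilal (11). Under Wilder: Rafael, Dave, Anika, Yannick, Gretchen, Hiro, Emil (7). Nina has no reports. So Sam's organization is 3 direct reports plus everyone under them: 12 + 8 + 1 = 21.

21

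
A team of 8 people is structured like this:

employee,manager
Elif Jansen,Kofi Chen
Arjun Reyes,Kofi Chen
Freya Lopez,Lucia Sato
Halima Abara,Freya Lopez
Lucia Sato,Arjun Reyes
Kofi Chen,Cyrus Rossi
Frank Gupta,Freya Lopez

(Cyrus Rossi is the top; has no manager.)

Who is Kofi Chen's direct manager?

Kofi Chen reports directly to Cyrus Rossi.

Cyrus Rossi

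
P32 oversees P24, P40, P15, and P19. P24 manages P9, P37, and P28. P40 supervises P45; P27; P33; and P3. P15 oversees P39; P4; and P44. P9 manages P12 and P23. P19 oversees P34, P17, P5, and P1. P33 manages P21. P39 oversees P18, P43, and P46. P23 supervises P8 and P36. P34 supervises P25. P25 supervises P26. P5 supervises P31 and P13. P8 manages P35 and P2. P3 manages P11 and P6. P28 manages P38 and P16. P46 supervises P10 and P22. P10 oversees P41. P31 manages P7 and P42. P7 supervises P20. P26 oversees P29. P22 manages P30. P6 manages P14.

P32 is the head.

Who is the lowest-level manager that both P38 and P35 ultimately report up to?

P38's chain of managers is P28, P24, P32. P35's chain of managers is P8, P23, P9, P24, P32. The first manager that appears in both chains is P24.

P24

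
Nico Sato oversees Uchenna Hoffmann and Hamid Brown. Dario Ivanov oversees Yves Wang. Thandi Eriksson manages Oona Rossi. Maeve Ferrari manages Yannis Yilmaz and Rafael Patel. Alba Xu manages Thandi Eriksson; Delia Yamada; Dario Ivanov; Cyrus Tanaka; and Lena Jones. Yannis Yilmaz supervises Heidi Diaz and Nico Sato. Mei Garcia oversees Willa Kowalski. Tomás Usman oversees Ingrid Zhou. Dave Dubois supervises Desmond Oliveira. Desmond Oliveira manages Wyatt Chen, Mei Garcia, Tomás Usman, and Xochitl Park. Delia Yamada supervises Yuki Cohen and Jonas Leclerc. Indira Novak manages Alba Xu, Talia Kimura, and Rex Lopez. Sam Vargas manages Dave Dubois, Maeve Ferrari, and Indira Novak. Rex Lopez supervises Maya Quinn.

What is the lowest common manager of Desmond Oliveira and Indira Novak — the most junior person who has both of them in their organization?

Desmond Oliveira's chain of managers is Dave Dubois, Sam Vargas. Indira Novak's chain of managers is Sam Vargas. The first manager that appears in both chains is Sam Vargas.

Sam Vargas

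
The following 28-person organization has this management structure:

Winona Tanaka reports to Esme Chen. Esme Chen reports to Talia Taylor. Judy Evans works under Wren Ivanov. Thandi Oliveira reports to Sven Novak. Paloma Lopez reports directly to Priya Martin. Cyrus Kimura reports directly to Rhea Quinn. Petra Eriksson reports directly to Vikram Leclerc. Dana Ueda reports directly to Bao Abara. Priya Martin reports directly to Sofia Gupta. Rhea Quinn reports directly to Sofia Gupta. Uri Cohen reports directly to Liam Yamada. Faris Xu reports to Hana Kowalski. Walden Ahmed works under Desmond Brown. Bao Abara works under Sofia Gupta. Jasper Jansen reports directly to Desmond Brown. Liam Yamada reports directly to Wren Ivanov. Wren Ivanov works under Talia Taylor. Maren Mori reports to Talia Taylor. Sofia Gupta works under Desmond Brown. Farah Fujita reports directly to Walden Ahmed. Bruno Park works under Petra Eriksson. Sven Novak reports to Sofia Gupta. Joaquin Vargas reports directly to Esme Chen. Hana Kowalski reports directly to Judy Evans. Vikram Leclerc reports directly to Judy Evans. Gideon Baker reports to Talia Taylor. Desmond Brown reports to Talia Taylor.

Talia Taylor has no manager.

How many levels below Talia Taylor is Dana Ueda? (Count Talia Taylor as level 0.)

Chain from Dana Ueda up to Talia Taylor: Dana Ueda → Bao Abara → Sofia Gupta → Desmond Brown → Talia Taylor. That is 4 steps up, so Dana Ueda is 4 levels below Talia Taylor.

4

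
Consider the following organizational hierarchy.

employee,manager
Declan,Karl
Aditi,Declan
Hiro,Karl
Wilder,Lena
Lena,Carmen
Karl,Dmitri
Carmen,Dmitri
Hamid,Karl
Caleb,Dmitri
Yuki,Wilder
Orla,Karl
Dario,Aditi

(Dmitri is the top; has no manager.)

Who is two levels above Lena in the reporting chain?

Lena reports to Carmen, and Carmen reports to Dmitri. So Lena's skip-level manager is Dmitri.

Dmitri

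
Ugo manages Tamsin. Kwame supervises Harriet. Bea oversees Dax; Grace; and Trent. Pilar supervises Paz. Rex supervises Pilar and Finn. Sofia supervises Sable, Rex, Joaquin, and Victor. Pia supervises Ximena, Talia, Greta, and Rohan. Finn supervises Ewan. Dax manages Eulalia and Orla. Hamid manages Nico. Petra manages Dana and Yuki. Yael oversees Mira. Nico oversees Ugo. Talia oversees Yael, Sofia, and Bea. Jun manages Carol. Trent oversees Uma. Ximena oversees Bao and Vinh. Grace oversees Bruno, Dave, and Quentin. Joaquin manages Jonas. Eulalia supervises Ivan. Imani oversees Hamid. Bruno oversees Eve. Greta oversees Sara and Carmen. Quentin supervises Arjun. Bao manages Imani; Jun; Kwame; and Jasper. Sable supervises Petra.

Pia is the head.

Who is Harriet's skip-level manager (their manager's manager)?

Bao

Harriet reports to Kwame, and Kwame reports to Bao. So Harriet's skip-level manager is Bao.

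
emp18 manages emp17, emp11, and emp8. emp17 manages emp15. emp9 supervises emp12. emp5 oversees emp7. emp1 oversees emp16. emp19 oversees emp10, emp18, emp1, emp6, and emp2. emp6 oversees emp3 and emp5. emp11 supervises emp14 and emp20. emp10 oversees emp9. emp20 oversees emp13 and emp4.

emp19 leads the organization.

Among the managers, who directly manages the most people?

emp19

Direct-report counts: emp19 has 5; emp6 has 2; emp5 has 1; emp1 has 1; emp18 has 3; emp11 has 2; emp20 has 2; emp17 has 1; emp10 has 1; emp9 has 1. The largest is 5, held by emp19.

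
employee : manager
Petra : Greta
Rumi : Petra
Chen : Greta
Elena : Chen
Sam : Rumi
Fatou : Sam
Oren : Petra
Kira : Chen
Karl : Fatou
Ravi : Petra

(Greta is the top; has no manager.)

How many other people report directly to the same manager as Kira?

1

Kira reports to Chen. Chen's other direct reports are Elena — 1 peer.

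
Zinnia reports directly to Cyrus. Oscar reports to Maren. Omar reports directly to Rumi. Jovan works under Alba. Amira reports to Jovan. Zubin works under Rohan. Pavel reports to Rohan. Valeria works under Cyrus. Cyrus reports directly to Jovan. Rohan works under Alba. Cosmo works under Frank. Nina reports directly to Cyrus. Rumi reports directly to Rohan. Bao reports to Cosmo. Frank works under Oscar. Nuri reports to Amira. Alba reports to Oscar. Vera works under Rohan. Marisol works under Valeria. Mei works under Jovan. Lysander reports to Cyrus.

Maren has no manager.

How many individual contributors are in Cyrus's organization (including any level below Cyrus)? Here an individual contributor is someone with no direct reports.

The people in Cyrus's organization with no one reporting to them are Lysander, Zinnia, Marisol, Nina. That is 4.

4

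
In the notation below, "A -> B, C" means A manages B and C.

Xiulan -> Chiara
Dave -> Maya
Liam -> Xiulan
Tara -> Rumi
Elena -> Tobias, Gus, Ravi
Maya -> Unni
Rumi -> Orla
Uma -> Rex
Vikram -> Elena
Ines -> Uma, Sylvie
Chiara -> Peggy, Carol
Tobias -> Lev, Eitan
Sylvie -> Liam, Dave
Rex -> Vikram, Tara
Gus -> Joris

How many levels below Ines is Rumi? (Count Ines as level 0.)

Chain from Rumi up to Ines: Rumi → Tara → Rex → Uma → Ines. That is 4 steps up, so Rumi is 4 levels below Ines.

4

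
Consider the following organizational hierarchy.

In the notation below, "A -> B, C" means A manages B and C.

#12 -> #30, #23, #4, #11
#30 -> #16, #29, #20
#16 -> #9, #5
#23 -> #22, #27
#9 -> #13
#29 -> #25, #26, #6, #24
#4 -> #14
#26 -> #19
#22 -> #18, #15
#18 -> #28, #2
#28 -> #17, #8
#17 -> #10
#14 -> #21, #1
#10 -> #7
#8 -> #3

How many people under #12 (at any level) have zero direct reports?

The people in #12's organization with no one reporting to them are #11, #1, #21, #27, #15, #2, #3, #7, #20, #24, #6, #19, #25, #5, #13. That is 15.

15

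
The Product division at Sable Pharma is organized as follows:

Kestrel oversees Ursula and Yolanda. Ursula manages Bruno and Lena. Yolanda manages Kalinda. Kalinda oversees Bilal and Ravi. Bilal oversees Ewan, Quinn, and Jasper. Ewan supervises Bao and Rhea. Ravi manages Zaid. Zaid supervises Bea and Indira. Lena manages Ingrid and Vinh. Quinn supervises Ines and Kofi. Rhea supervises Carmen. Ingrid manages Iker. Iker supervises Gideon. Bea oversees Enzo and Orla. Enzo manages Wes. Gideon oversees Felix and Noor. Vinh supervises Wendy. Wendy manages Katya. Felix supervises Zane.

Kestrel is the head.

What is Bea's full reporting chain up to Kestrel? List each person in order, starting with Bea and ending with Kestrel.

Bea reports to Zaid. Zaid reports to Ravi. Ravi reports to Kalinda. Kalinda reports to Yolanda. Yolanda reports to Kestrel. Kestrel is at the top.

Bea -> Zaid -> Ravi -> Kalinda -> Yolanda -> Kestrel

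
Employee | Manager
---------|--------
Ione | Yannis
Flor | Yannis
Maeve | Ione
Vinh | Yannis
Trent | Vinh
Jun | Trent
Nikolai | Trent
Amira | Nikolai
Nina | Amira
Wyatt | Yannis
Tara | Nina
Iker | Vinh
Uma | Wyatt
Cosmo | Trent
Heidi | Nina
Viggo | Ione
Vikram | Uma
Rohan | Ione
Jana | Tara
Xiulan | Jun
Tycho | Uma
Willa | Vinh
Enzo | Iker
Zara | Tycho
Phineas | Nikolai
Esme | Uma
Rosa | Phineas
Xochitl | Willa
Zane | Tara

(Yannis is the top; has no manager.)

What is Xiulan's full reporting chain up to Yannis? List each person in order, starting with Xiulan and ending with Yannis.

Xiulan reports to Jun. Jun reports to Trent. Trent reports to Vinh. Vinh reports to Yannis. Yannis is at the top.

Xiulan -> Jun -> Trent -> Vinh -> Yannis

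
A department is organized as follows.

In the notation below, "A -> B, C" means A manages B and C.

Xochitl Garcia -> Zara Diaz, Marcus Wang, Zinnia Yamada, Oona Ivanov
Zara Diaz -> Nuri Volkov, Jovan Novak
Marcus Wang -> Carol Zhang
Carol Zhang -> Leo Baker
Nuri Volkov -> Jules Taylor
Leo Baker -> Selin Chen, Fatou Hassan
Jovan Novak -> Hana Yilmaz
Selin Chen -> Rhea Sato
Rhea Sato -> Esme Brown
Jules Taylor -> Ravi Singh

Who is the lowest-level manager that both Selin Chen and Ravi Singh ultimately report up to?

Selin Chen's chain of managers is Leo Baker, Carol Zhang, Marcus Wang, Xochitl Garcia. Ravi Singh's chain of managers is Jules Taylor, Nuri Volkov, Zara Diaz, Xochitl Garcia. The first manager that appears in both chains is Xochitl Garcia.

Xochitl Garcia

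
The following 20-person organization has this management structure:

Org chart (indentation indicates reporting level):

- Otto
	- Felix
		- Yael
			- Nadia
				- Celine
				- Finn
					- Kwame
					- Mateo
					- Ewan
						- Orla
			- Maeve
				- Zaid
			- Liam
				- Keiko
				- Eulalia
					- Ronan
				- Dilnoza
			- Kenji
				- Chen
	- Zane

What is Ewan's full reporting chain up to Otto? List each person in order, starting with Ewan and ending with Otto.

Ewan reports to Finn. Finn reports to Nadia. Nadia reports to Yael. Yael reports to Felix. Felix reports to Otto. Otto is at the top.

Ewan -> Finn -> Nadia -> Yael -> Felix -> Otto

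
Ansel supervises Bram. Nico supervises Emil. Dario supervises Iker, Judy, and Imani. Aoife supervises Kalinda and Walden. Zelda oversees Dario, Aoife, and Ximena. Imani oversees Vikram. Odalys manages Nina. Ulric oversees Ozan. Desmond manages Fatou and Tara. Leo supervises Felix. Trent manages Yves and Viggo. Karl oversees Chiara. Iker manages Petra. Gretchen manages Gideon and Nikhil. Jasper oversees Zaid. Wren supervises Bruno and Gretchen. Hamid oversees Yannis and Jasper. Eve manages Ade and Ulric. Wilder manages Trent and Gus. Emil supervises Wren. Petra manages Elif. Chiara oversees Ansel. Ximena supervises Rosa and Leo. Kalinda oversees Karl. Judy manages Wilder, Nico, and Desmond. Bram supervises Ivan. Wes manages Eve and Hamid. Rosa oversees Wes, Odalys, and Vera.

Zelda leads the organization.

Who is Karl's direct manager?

Karl reports directly to Kalinda.

Kalinda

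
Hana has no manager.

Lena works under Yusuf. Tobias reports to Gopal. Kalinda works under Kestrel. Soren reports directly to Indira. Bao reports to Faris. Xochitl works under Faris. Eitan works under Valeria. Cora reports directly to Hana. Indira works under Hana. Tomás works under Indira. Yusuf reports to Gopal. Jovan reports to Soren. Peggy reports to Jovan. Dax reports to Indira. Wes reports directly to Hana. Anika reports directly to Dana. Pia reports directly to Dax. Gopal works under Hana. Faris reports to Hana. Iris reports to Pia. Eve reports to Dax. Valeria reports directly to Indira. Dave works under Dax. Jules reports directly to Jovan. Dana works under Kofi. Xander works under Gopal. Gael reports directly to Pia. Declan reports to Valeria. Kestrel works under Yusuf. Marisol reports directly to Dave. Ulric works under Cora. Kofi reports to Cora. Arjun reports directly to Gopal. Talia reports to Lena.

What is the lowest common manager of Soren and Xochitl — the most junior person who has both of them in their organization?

Hana

Soren's chain of managers is Indira, Hana. Xochitl's chain of managers is Faris, Hana. The first manager that appears in both chains is Hana.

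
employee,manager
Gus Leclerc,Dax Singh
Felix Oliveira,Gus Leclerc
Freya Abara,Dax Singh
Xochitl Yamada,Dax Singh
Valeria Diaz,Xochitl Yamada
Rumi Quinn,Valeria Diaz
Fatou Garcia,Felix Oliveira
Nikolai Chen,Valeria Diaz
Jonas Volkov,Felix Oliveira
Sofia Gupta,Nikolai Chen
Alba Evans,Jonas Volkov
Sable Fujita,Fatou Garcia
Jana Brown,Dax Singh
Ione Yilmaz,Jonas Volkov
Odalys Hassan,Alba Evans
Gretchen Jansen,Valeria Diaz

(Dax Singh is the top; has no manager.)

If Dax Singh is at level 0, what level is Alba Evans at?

4

Chain from Alba Evans up to Dax Singh: Alba Evans → Jonas Volkov → Felix Oliveira → Gus Leclerc → Dax Singh. That is 4 steps up, so Alba Evans is 4 levels below Dax Singh.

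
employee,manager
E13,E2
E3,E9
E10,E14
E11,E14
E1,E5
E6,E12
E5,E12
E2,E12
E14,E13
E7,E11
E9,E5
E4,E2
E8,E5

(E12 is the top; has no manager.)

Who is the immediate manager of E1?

E5

E1 reports directly to E5.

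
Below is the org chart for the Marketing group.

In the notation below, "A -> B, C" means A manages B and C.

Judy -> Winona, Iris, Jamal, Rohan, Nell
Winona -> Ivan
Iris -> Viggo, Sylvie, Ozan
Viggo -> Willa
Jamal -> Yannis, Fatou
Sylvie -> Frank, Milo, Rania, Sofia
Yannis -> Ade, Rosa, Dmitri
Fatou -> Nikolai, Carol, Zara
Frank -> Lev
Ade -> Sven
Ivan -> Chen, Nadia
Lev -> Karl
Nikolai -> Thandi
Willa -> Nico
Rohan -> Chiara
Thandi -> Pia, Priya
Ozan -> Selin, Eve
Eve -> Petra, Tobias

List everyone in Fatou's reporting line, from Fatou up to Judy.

Fatou reports to Jamal. Jamal reports to Judy. Judy is at the top.

Fatou -> Jamal -> Judy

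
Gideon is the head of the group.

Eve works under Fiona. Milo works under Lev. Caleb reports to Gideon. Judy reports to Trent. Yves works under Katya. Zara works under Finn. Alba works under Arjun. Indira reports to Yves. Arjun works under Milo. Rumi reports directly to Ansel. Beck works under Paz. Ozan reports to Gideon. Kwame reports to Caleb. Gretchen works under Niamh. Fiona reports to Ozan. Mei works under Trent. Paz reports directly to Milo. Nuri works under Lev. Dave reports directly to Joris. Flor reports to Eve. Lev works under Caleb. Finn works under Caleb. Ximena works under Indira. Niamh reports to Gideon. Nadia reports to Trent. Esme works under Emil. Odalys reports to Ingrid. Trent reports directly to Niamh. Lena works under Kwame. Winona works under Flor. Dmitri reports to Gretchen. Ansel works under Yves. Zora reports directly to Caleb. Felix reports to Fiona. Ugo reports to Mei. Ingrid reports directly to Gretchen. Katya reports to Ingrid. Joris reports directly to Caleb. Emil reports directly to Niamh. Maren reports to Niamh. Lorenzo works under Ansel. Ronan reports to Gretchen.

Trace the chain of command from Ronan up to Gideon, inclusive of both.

Ronan -> Gretchen -> Niamh -> Gideon

Ronan reports to Gretchen. Gretchen reports to Niamh. Niamh reports to Gideon. Gideon is at the top.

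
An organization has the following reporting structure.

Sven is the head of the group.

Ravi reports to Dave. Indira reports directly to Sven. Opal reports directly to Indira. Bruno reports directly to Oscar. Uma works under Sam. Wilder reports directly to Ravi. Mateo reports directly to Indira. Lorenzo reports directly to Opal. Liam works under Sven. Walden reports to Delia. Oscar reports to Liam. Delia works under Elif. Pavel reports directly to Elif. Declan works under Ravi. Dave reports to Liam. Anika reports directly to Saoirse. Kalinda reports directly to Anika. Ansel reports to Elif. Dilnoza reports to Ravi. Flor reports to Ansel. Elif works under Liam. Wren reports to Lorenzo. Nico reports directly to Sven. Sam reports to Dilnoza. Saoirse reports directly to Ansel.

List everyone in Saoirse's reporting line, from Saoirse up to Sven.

Saoirse reports to Ansel. Ansel reports to Elif. Elif reports to Liam. Liam reports to Sven. Sven is at the top.

Saoirse -> Ansel -> Elif -> Liam -> Sven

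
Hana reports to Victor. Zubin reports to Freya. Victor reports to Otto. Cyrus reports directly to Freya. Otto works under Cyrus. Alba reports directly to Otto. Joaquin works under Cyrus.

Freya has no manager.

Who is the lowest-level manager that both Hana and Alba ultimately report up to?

Hana's chain of managers is Victor, Otto, Cyrus, Freya. Alba's chain of managers is Otto, Cyrus, Freya. The first manager that appears in both chains is Otto.

Otto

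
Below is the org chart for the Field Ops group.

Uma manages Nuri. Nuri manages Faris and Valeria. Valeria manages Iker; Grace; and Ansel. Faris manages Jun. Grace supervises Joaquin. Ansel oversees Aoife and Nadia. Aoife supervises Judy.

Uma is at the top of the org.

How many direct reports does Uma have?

Uma directly manages Nuri. That is 1 direct report.

1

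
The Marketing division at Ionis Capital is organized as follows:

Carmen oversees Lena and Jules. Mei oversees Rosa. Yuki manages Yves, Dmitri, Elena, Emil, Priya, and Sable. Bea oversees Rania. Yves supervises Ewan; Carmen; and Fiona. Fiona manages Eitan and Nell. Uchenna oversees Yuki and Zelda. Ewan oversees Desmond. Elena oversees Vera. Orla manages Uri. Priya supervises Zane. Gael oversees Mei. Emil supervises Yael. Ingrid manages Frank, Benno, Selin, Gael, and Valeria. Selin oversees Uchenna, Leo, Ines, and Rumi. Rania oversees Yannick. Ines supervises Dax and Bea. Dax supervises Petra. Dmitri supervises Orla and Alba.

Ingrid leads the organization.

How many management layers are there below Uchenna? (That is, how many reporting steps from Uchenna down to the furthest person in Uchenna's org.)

4

The longest chain under Uchenna runs Uchenna → Yuki → Dmitri → Orla → Uri, which is 4 levels below Uchenna.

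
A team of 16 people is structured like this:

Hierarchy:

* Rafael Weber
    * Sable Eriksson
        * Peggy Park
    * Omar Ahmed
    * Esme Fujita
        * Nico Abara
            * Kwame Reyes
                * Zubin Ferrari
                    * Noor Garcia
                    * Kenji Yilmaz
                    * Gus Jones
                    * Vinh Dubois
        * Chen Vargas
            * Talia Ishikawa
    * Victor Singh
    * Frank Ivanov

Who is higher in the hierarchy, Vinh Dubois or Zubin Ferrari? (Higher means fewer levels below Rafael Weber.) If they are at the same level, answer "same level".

Zubin Ferrari

Vinh Dubois is 5 levels below Rafael Weber; Zubin Ferrari is 4. Zubin Ferrari is higher.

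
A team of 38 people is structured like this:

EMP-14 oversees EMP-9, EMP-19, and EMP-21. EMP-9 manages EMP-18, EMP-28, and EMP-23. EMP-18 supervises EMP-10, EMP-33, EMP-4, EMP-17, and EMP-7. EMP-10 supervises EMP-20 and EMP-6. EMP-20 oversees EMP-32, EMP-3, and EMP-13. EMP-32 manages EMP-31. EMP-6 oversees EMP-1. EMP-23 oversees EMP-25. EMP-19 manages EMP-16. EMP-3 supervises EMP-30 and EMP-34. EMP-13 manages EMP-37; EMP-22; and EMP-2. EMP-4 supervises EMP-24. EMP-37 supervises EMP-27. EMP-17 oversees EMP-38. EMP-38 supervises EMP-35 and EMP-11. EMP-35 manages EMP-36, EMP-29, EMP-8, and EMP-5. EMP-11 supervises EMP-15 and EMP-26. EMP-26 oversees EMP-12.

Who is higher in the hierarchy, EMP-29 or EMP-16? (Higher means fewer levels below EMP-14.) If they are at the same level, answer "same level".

EMP-16

EMP-29 is 6 levels below EMP-14; EMP-16 is 2. EMP-16 is higher.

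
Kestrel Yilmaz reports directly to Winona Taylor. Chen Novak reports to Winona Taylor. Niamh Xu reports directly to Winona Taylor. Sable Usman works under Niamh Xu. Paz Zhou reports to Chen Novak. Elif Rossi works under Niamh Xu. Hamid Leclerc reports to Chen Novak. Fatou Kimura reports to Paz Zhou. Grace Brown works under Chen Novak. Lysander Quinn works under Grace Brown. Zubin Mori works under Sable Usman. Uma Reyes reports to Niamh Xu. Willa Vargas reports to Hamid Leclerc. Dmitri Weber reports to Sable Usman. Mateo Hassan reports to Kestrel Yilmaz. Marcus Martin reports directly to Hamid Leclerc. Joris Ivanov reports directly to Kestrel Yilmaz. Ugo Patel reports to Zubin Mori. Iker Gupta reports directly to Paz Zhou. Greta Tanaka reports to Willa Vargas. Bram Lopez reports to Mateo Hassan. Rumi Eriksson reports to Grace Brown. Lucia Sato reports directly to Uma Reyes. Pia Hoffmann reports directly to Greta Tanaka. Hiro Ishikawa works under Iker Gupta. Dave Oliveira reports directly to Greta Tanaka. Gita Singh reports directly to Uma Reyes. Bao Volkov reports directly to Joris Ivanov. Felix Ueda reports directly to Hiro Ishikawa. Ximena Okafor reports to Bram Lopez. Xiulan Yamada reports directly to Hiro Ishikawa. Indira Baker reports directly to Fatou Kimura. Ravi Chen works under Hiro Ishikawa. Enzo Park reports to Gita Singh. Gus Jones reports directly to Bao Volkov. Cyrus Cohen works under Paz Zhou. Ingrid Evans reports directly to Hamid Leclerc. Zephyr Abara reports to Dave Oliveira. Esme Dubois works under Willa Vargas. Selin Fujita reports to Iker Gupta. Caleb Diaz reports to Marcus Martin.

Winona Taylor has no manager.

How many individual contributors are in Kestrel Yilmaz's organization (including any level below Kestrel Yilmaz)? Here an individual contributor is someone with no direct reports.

2

The people in Kestrel Yilmaz's organization with no one reporting to them are Gus Jones, Ximena Okafor. That is 2.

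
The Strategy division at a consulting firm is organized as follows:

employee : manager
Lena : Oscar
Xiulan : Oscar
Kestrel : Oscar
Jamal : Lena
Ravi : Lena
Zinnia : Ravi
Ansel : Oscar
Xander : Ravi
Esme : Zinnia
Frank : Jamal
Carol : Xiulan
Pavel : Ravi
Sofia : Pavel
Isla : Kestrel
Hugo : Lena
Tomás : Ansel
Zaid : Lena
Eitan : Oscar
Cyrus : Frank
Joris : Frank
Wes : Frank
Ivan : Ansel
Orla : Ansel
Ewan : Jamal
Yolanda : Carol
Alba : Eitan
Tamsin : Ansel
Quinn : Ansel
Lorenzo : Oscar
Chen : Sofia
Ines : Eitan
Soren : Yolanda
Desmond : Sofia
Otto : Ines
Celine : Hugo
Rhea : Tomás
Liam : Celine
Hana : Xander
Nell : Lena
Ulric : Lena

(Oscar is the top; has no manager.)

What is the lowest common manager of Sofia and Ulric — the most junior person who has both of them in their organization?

Lena

Sofia's chain of managers is Pavel, Ravi, Lena, Oscar. Ulric's chain of managers is Lena, Oscar. The first manager that appears in both chains is Lena.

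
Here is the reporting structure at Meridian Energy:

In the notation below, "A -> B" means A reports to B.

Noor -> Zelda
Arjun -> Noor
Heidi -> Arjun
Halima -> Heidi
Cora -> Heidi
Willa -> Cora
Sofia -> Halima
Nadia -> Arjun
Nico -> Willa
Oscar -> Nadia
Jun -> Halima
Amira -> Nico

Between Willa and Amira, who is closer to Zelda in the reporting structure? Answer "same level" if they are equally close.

Willa is 5 levels below Zelda; Amira is 7. Willa is higher.

Willa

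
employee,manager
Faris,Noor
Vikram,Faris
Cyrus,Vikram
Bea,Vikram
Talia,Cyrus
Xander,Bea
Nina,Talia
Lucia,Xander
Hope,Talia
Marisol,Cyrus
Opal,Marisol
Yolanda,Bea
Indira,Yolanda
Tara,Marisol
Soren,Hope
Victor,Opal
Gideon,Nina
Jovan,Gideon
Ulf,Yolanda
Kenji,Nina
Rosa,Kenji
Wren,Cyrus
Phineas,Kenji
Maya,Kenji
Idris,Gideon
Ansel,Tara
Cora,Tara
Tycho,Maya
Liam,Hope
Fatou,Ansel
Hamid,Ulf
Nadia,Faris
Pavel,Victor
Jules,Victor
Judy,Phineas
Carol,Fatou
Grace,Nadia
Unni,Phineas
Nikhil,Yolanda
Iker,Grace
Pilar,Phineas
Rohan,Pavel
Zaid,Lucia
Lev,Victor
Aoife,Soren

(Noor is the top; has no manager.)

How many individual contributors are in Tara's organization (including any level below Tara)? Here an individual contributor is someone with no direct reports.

The people in Tara's organization with no one reporting to them are Cora, Carol. That is 2.

2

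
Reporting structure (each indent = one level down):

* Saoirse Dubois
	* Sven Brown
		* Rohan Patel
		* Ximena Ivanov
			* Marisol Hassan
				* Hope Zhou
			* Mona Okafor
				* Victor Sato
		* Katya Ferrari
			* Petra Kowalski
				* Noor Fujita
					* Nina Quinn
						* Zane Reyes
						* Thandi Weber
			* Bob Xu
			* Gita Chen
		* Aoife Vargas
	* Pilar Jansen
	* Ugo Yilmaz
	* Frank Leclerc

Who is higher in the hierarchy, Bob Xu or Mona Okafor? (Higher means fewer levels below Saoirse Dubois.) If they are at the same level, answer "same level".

same level

Both Bob Xu and Mona Okafor are 3 levels below Saoirse Dubois.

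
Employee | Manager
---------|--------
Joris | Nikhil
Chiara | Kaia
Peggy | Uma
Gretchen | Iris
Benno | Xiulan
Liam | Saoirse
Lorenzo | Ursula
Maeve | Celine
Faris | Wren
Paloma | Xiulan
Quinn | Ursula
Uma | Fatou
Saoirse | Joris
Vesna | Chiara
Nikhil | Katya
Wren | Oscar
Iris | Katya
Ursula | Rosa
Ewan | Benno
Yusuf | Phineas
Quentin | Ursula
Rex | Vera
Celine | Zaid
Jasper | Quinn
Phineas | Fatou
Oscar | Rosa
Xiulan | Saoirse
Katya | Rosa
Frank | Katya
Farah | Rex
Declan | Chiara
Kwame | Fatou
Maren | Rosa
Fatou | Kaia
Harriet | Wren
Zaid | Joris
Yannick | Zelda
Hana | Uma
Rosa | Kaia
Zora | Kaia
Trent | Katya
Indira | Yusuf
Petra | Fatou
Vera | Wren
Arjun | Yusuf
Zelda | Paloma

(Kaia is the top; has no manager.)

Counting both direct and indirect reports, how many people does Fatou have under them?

Fatou directly manages Phineas, Uma, Kwame, Petra. Under Phineas: Yusuf, Indira, Arjun (3). Under Uma: Hana, Peggy (2). Kwame has no reports. Petra has no reports. So Fatou's organization is 4 direct reports plus everyone under them: 4 + 3 + 1 + 1 = 9.

9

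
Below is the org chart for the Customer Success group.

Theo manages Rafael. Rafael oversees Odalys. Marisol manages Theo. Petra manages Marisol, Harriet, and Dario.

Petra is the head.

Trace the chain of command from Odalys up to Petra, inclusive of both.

Odalys reports to Rafael. Rafael reports to Theo. Theo reports to Marisol. Marisol reports to Petra. Petra is at the top.

Odalys -> Rafael -> Theo -> Marisol -> Petra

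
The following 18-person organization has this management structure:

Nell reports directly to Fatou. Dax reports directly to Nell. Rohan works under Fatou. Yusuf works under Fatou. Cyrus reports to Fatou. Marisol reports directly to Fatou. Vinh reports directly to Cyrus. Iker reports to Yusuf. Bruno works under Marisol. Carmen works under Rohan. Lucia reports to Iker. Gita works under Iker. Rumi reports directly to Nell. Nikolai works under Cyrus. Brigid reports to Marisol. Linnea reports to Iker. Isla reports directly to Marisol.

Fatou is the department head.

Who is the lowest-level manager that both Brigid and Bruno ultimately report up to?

Brigid's chain of managers is Marisol, Fatou. Bruno's chain of managers is Marisol, Fatou. The first manager that appears in both chains is Marisol.

Marisol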